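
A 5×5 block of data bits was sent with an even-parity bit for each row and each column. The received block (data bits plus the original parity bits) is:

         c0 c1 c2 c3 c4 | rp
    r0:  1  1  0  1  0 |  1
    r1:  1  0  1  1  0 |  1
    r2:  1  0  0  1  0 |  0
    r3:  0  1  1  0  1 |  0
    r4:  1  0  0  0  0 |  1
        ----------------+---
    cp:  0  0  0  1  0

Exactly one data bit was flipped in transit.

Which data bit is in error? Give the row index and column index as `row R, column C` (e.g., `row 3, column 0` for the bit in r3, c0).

row 3, column 4

Recompute each row's even parity and compare to rp:
  r0: data parity 1, sent rp 1 → ok
  r1: data parity 1, sent rp 1 → ok
  r2: data parity 0, sent rp 0 → ok
  r3: data parity 1, sent rp 0 → mismatch
  r4: data parity 1, sent rp 1 → ok
Recompute each column's even parity and compare to cp:
  c0: data parity 0, sent cp 0 → ok
  c1: data parity 0, sent cp 0 → ok
  c2: data parity 0, sent cp 0 → ok
  c3: data parity 1, sent cp 1 → ok
  c4: data parity 1, sent cp 0 → mismatch
Exactly one row (r3) and one column (c4) fail → the flipped bit is at their intersection.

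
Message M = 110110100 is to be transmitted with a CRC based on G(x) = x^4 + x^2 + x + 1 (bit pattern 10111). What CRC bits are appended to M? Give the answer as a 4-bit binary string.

0100

Append 4 zeros: 1101101000000. Divide by 10111 (XOR where the leading bit is 1):
  pos 0: 11011 XOR 10111 = 01100
  pos 1: 11000 XOR 10111 = 01111
  pos 2: 11111 XOR 10111 = 01000
  pos 3: 10000 XOR 10111 = 00111
  pos 5: 11100 XOR 10111 = 01011
  pos 6: 10110 XOR 10111 = 00001
Remainder (last 4 bits) = 0100. This is the CRC / FCS.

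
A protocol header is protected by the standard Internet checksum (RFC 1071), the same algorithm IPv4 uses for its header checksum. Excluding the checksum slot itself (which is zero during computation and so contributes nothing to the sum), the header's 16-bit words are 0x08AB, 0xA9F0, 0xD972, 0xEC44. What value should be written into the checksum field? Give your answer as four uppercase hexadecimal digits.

One's-complement addition (fold any carry out of bit 15 back into bit 0):
  0x08AB + 0xA9F0 = 0x0B29B
  0xB29B + 0xD972 = 0x18C0D → wrap carry → 0x8C0E
  0x8C0E + 0xEC44 = 0x17852 → wrap carry → 0x7853
One's-complement sum = 0x7853.
Checksum = ~0x7853 & 0xFFFF = 0x87AC.

87AC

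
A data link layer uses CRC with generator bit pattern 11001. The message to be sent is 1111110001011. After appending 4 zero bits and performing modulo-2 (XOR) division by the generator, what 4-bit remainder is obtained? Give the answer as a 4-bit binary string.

0010

Append 4 zeros: 11111100010110000. Divide by 11001 (XOR where the leading bit is 1):
  pos 0: 11111 XOR 11001 = 00110
  pos 2: 11010 XOR 11001 = 00011
  pos 5: 11001 XOR 11001 = 00000
  pos 11: 11000 XOR 11001 = 00001
Remainder (last 4 bits) = 0010. This is the CRC / FCS.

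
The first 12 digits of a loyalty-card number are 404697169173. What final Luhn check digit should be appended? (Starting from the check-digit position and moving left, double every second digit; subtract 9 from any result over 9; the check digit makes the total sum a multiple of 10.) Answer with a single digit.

7

Partial digits right→left: 3 7 1 9 6 1 7 9 6 4 0 4
Double every second digit counting from the check-digit position (so the 1st, 3rd, 5th, ... of the partial from the right).
  doubled (with −9 where >9): 6 2 3 5 3 0 → sum 19
  kept as-is: 7 9 1 9 4 4 → sum 34
Total = 19 + 34 = 53.
Check digit = (10 − (53 mod 10)) mod 10 = 7.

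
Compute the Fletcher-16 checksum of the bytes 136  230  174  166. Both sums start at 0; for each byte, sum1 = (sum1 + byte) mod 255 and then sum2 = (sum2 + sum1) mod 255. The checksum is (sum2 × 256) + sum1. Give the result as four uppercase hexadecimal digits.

DAC4

Running sums (mod 255):
  after byte 0 (136): sum1=136, sum2=136
  after byte 1 (230): sum1=111, sum2=247
  after byte 2 (174): sum1=30, sum2=22
  after byte 3 (166): sum1=196, sum2=218
Checksum = sum2·256 + sum1 = 218·256 + 196 = 56004 = 0xDAC4.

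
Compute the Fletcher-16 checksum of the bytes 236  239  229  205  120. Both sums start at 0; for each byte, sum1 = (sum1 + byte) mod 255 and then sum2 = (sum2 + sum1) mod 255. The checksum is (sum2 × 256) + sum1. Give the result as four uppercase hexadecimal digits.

2609

Running sums (mod 255):
  after byte 0 (236): sum1=236, sum2=236
  after byte 1 (239): sum1=220, sum2=201
  after byte 2 (229): sum1=194, sum2=140
  after byte 3 (205): sum1=144, sum2=29
  after byte 4 (120): sum1=9, sum2=38
Checksum = sum2·256 + sum1 = 38·256 + 9 = 9737 = 0x2609.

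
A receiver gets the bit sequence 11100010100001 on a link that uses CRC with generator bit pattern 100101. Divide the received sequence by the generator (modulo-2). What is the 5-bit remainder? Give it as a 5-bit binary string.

Modulo-2 division of 11100010100001 by 100101:
  pos 0: 111000 XOR 100101 = 011101
  pos 1: 111011 XOR 100101 = 011110
  pos 2: 111100 XOR 100101 = 011001
  pos 3: 110011 XOR 100101 = 010110
  pos 4: 101100 XOR 100101 = 001001
  pos 6: 100100 XOR 100101 = 000001
Remainder = 00101 (nonzero — an error is detected).

00101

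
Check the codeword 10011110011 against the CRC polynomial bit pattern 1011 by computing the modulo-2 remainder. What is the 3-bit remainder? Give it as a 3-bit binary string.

Modulo-2 division of 10011110011 by 1011:
  pos 0: 1001 XOR 1011 = 0010
  pos 2: 1011 XOR 1011 = 0000
  pos 6: 1001 XOR 1011 = 0010
Remainder = 101 (nonzero — an error is detected).

101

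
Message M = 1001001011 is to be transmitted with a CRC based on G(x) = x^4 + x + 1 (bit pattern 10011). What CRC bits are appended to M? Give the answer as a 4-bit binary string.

Append 4 zeros: 10010010110000. Divide by 10011 (XOR where the leading bit is 1):
  pos 0: 10010 XOR 10011 = 00001
  pos 4: 10101 XOR 10011 = 00110
  pos 6: 11010 XOR 10011 = 01001
  pos 7: 10010 XOR 10011 = 00001
Remainder (last 4 bits) = 0100. This is the CRC / FCS.

0100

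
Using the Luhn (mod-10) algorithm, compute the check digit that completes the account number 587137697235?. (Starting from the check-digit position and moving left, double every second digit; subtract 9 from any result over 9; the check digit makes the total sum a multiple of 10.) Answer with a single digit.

Partial digits right→left: 5 3 2 7 9 6 7 3 1 7 8 5
Double every second digit counting from the check-digit position (so the 1st, 3rd, 5th, ... of the partial from the right).
  doubled (with −9 where >9): 1 4 9 5 2 7 → sum 28
  kept as-is: 3 7 6 3 7 5 → sum 31
Total = 28 + 31 = 59.
Check digit = (10 − (59 mod 10)) mod 10 = 1.

1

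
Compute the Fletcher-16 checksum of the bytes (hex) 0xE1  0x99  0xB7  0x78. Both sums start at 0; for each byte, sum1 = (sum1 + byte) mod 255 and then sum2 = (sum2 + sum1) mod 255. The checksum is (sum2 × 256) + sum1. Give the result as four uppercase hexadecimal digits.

Running sums (mod 255):
  after byte 0 (0xE1): sum1=225, sum2=225
  after byte 1 (0x99): sum1=123, sum2=93
  after byte 2 (0xB7): sum1=51, sum2=144
  after byte 3 (0x78): sum1=171, sum2=60
Checksum = sum2·256 + sum1 = 60·256 + 171 = 15531 = 0x3CAB.

3CAB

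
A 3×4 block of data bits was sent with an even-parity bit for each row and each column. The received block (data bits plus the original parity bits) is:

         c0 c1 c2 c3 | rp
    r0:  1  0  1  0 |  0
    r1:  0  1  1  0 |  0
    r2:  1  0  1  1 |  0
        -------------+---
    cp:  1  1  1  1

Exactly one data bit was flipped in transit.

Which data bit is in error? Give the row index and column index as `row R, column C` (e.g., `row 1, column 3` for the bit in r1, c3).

Recompute each row's even parity and compare to rp:
  r0: data parity 0, sent rp 0 → ok
  r1: data parity 0, sent rp 0 → ok
  r2: data parity 1, sent rp 0 → mismatch
Recompute each column's even parity and compare to cp:
  c0: data parity 0, sent cp 1 → mismatch
  c1: data parity 1, sent cp 1 → ok
  c2: data parity 1, sent cp 1 → ok
  c3: data parity 1, sent cp 1 → ok
Exactly one row (r2) and one column (c0) fail → the flipped bit is at their intersection.

row 2, column 0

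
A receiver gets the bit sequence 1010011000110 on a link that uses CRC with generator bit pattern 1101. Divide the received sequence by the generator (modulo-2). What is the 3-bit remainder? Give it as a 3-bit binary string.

111

Modulo-2 division of 1010011000110 by 1101:
  pos 0: 1010 XOR 1101 = 0111
  pos 1: 1110 XOR 1101 = 0011
  pos 3: 1111 XOR 1101 = 0010
  pos 5: 1000 XOR 1101 = 0101
  pos 6: 1010 XOR 1101 = 0111
  pos 7: 1111 XOR 1101 = 0010
  pos 9: 1010 XOR 1101 = 0111
Remainder = 111 (nonzero — an error is detected).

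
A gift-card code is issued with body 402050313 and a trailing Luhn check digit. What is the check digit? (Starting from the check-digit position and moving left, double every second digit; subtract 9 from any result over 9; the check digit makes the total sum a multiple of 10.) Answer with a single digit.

4

Partial digits right→left: 3 1 3 0 5 0 2 0 4
Double every second digit counting from the check-digit position (so the 1st, 3rd, 5th, ... of the partial from the right).
  doubled (with −9 where >9): 6 6 1 4 8 → sum 25
  kept as-is: 1 0 0 0 → sum 1
Total = 25 + 1 = 26.
Check digit = (10 − (26 mod 10)) mod 10 = 4.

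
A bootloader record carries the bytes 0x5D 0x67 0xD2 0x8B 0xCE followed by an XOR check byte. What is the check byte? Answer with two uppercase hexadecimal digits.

AD

XOR the bytes together:
  start with 0x5D
  0x5D ⊕ 0x67 = 0x3A
  0x3A ⊕ 0xD2 = 0xE8
  0xE8 ⊕ 0x8B = 0x63
  0x63 ⊕ 0xCE = 0xAD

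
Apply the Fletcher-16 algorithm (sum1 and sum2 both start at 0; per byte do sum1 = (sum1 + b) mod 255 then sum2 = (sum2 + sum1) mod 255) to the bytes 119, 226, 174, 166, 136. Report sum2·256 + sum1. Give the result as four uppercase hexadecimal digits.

Running sums (mod 255):
  after byte 0 (119): sum1=119, sum2=119
  after byte 1 (226): sum1=90, sum2=209
  after byte 2 (174): sum1=9, sum2=218
  after byte 3 (166): sum1=175, sum2=138
  after byte 4 (136): sum1=56, sum2=194
Checksum = sum2·256 + sum1 = 194·256 + 56 = 49720 = 0xC238.

C238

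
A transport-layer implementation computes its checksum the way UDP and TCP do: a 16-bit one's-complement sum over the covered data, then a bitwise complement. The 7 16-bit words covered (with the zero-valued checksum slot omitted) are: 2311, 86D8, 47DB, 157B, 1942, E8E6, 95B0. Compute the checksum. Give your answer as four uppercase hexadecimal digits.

60E6

One's-complement addition (fold any carry out of bit 15 back into bit 0):
  0x2311 + 0x86D8 = 0x0A9E9
  0xA9E9 + 0x47DB = 0x0F1C4
  0xF1C4 + 0x157B = 0x1073F → wrap carry → 0x0740
  0x0740 + 0x1942 = 0x02082
  0x2082 + 0xE8E6 = 0x10968 → wrap carry → 0x0969
  0x0969 + 0x95B0 = 0x09F19
One's-complement sum = 0x9F19.
Checksum = ~0x9F19 & 0xFFFF = 0x60E6.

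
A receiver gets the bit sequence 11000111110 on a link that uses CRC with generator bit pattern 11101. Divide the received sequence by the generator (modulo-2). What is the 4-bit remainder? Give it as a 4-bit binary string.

Modulo-2 division of 11000111110 by 11101:
  pos 0: 11000 XOR 11101 = 00101
  pos 2: 10111 XOR 11101 = 01010
  pos 3: 10101 XOR 11101 = 01000
  pos 4: 10001 XOR 11101 = 01100
  pos 5: 11001 XOR 11101 = 00100
Remainder = 1000 (nonzero — an error is detected).

1000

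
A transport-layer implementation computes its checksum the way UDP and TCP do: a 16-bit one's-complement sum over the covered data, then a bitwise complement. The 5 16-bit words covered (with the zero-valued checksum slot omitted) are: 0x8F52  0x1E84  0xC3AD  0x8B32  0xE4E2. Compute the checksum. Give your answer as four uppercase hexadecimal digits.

1E66

One's-complement addition (fold any carry out of bit 15 back into bit 0):
  0x8F52 + 0x1E84 = 0x0ADD6
  0xADD6 + 0xC3AD = 0x17183 → wrap carry → 0x7184
  0x7184 + 0x8B32 = 0x0FCB6
  0xFCB6 + 0xE4E2 = 0x1E198 → wrap carry → 0xE199
One's-complement sum = 0xE199.
Checksum = ~0xE199 & 0xFFFF = 0x1E66.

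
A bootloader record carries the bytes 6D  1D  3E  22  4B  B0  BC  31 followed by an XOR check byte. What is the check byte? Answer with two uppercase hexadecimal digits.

1A

XOR the bytes together:
  start with 0x6D
  0x6D ⊕ 0x1D = 0x70
  0x70 ⊕ 0x3E = 0x4E
  0x4E ⊕ 0x22 = 0x6C
  0x6C ⊕ 0x4B = 0x27
  0x27 ⊕ 0xB0 = 0x97
  0x97 ⊕ 0xBC = 0x2B
  0x2B ⊕ 0x31 = 0x1A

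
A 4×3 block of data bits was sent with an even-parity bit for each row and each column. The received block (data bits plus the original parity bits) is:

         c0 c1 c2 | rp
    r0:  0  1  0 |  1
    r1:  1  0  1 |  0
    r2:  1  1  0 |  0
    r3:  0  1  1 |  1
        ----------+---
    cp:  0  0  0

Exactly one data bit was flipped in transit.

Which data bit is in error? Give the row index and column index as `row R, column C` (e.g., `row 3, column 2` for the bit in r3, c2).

Recompute each row's even parity and compare to rp:
  r0: data parity 1, sent rp 1 → ok
  r1: data parity 0, sent rp 0 → ok
  r2: data parity 0, sent rp 0 → ok
  r3: data parity 0, sent rp 1 → mismatch
Recompute each column's even parity and compare to cp:
  c0: data parity 0, sent cp 0 → ok
  c1: data parity 1, sent cp 0 → mismatch
  c2: data parity 0, sent cp 0 → ok
Exactly one row (r3) and one column (c1) fail → the flipped bit is at their intersection.

row 3, column 1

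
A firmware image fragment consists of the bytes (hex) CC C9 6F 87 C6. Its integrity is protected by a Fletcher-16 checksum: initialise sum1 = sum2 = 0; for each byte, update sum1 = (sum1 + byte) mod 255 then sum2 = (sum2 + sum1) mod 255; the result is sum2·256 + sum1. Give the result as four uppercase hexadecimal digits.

Running sums (mod 255):
  after byte 0 (CC): sum1=204, sum2=204
  after byte 1 (C9): sum1=150, sum2=99
  after byte 2 (6F): sum1=6, sum2=105
  after byte 3 (87): sum1=141, sum2=246
  after byte 4 (C6): sum1=84, sum2=75
Checksum = sum2·256 + sum1 = 75·256 + 84 = 19284 = 0x4B54.

4B54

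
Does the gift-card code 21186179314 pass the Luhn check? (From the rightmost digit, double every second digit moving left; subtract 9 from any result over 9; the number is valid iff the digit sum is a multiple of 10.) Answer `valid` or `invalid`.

invalid

From the right, keep odd positions and double even positions (subtract 9 from any doubled value over 9):
  doubled (positions 2,4,...): 2 9 2 7 2 → sum 22
  kept (positions 1,3,...): 4 3 7 6 1 2 → sum 23
Total = 45.
45 mod 10 = 5, so the number is invalid.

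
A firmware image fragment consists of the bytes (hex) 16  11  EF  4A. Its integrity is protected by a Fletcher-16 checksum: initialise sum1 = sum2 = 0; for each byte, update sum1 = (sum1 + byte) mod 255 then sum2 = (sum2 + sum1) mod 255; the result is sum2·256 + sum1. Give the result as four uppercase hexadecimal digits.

Running sums (mod 255):
  after byte 0 (16): sum1=22, sum2=22
  after byte 1 (11): sum1=39, sum2=61
  after byte 2 (EF): sum1=23, sum2=84
  after byte 3 (4A): sum1=97, sum2=181
Checksum = sum2·256 + sum1 = 181·256 + 97 = 46433 = 0xB561.

B561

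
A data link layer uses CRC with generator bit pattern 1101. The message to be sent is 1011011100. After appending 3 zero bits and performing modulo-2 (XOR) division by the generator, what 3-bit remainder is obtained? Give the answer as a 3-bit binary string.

Append 3 zeros: 1011011100000. Divide by 1101 (XOR where the leading bit is 1):
  pos 0: 1011 XOR 1101 = 0110
  pos 1: 1100 XOR 1101 = 0001
  pos 4: 1111 XOR 1101 = 0010
  pos 6: 1000 XOR 1101 = 0101
  pos 7: 1010 XOR 1101 = 0111
  pos 8: 1110 XOR 1101 = 0011
Remainder (last 3 bits) = 110. This is the CRC / FCS.

110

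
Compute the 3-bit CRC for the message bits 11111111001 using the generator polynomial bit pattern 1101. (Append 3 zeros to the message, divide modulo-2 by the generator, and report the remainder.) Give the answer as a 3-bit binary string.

Append 3 zeros: 11111111001000. Divide by 1101 (XOR where the leading bit is 1):
  pos 0: 1111 XOR 1101 = 0010
  pos 2: 1011 XOR 1101 = 0110
  pos 3: 1101 XOR 1101 = 0000
  pos 7: 1001 XOR 1101 = 0100
  pos 8: 1000 XOR 1101 = 0101
  pos 9: 1010 XOR 1101 = 0111
  pos 10: 1110 XOR 1101 = 0011
Remainder (last 3 bits) = 011. This is the CRC / FCS.

011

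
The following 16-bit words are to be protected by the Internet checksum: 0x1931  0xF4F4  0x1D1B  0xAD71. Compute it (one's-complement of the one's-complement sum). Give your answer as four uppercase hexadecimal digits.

274D

One's-complement addition (fold any carry out of bit 15 back into bit 0):
  0x1931 + 0xF4F4 = 0x10E25 → wrap carry → 0x0E26
  0x0E26 + 0x1D1B = 0x02B41
  0x2B41 + 0xAD71 = 0x0D8B2
One's-complement sum = 0xD8B2.
Checksum = ~0xD8B2 & 0xFFFF = 0x274D.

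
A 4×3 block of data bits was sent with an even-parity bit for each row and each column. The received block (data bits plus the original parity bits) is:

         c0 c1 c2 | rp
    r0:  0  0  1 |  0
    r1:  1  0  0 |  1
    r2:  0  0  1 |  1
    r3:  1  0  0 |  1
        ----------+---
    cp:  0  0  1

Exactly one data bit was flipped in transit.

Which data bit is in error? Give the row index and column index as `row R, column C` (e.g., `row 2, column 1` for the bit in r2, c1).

Recompute each row's even parity and compare to rp:
  r0: data parity 1, sent rp 0 → mismatch
  r1: data parity 1, sent rp 1 → ok
  r2: data parity 1, sent rp 1 → ok
  r3: data parity 1, sent rp 1 → ok
Recompute each column's even parity and compare to cp:
  c0: data parity 0, sent cp 0 → ok
  c1: data parity 0, sent cp 0 → ok
  c2: data parity 0, sent cp 1 → mismatch
Exactly one row (r0) and one column (c2) fail → the flipped bit is at their intersection.

row 0, column 2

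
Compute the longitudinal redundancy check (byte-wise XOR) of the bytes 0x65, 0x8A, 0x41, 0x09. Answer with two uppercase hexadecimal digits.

XOR the bytes together:
  start with 0x65
  0x65 ⊕ 0x8A = 0xEF
  0xEF ⊕ 0x41 = 0xAE
  0xAE ⊕ 0x09 = 0xA7

A7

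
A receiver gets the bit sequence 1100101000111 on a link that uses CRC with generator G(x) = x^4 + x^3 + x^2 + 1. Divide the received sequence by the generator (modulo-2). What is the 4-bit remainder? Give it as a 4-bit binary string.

Modulo-2 division of 1100101000111 by 11101:
  pos 0: 11001 XOR 11101 = 00100
  pos 2: 10001 XOR 11101 = 01100
  pos 3: 11000 XOR 11101 = 00101
  pos 5: 10100 XOR 11101 = 01001
  pos 6: 10011 XOR 11101 = 01110
  pos 7: 11101 XOR 11101 = 00000
Remainder = 0001 (nonzero — an error is detected).

0001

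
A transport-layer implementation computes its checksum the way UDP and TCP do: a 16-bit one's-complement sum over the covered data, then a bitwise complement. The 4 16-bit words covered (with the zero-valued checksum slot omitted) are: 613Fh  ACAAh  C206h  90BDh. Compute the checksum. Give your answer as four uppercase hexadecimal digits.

One's-complement addition (fold any carry out of bit 15 back into bit 0):
  0x613F + 0xACAA = 0x10DE9 → wrap carry → 0x0DEA
  0x0DEA + 0xC206 = 0x0CFF0
  0xCFF0 + 0x90BD = 0x160AD → wrap carry → 0x60AE
One's-complement sum = 0x60AE.
Checksum = ~0x60AE & 0xFFFF = 0x9F51.

9F51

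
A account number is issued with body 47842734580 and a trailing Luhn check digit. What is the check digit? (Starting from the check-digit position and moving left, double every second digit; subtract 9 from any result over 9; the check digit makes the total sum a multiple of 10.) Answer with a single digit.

4

Partial digits right→left: 0 8 5 4 3 7 2 4 8 7 4
Double every second digit counting from the check-digit position (so the 1st, 3rd, 5th, ... of the partial from the right).
  doubled (with −9 where >9): 0 1 6 4 7 8 → sum 26
  kept as-is: 8 4 7 4 7 → sum 30
Total = 26 + 30 = 56.
Check digit = (10 − (56 mod 10)) mod 10 = 4.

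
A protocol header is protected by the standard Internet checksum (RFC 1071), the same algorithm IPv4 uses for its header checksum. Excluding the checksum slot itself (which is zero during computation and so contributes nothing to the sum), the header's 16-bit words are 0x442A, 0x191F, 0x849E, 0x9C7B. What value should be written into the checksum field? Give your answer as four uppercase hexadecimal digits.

819C

One's-complement addition (fold any carry out of bit 15 back into bit 0):
  0x442A + 0x191F = 0x05D49
  0x5D49 + 0x849E = 0x0E1E7
  0xE1E7 + 0x9C7B = 0x17E62 → wrap carry → 0x7E63
One's-complement sum = 0x7E63.
Checksum = ~0x7E63 & 0xFFFF = 0x819C.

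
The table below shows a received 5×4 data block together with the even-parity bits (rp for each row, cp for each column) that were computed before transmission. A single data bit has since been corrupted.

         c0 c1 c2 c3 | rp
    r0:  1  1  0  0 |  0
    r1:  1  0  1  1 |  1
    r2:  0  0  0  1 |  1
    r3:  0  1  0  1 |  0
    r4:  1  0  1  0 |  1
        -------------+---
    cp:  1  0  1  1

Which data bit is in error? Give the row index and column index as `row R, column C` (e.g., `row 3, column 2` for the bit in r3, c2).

row 4, column 2

Recompute each row's even parity and compare to rp:
  r0: data parity 0, sent rp 0 → ok
  r1: data parity 1, sent rp 1 → ok
  r2: data parity 1, sent rp 1 → ok
  r3: data parity 0, sent rp 0 → ok
  r4: data parity 0, sent rp 1 → mismatch
Recompute each column's even parity and compare to cp:
  c0: data parity 1, sent cp 1 → ok
  c1: data parity 0, sent cp 0 → ok
  c2: data parity 0, sent cp 1 → mismatch
  c3: data parity 1, sent cp 1 → ok
Exactly one row (r4) and one column (c2) fail → the flipped bit is at their intersection.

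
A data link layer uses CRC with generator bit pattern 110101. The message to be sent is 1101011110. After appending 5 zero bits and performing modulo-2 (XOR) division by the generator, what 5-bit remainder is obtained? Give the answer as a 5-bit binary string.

00010

Append 5 zeros: 110101111000000. Divide by 110101 (XOR where the leading bit is 1):
  pos 0: 110101 XOR 110101 = 000000
  pos 6: 111000 XOR 110101 = 001101
  pos 8: 110100 XOR 110101 = 000001
Remainder (last 5 bits) = 00010. This is the CRC / FCS.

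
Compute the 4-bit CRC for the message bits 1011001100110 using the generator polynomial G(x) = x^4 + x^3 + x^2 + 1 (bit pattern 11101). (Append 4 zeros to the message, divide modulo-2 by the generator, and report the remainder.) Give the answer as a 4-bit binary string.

Append 4 zeros: 10110011001100000. Divide by 11101 (XOR where the leading bit is 1):
  pos 0: 10110 XOR 11101 = 01011
  pos 1: 10110 XOR 11101 = 01011
  pos 2: 10111 XOR 11101 = 01010
  pos 3: 10101 XOR 11101 = 01000
  pos 4: 10000 XOR 11101 = 01101
  pos 5: 11010 XOR 11101 = 00111
  pos 7: 11111 XOR 11101 = 00010
  pos 10: 10000 XOR 11101 = 01101
  pos 11: 11010 XOR 11101 = 00111
Remainder (last 4 bits) = 1110. This is the CRC / FCS.

1110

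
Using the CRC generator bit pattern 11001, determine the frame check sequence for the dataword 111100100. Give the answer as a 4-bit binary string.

Append 4 zeros: 1111001000000. Divide by 11001 (XOR where the leading bit is 1):
  pos 0: 11110 XOR 11001 = 00111
  pos 2: 11101 XOR 11001 = 00100
  pos 4: 10000 XOR 11001 = 01001
  pos 5: 10010 XOR 11001 = 01011
  pos 6: 10110 XOR 11001 = 01111
  pos 7: 11110 XOR 11001 = 00111
Remainder (last 4 bits) = 1110. This is the CRC / FCS.

1110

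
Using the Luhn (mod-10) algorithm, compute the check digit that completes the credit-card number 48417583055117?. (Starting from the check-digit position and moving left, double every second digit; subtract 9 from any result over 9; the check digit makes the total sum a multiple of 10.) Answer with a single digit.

7

Partial digits right→left: 7 1 1 5 5 0 3 8 5 7 1 4 8 4
Double every second digit counting from the check-digit position (so the 1st, 3rd, 5th, ... of the partial from the right).
  doubled (with −9 where >9): 5 2 1 6 1 2 7 → sum 24
  kept as-is: 1 5 0 8 7 4 4 → sum 29
Total = 24 + 29 = 53.
Check digit = (10 − (53 mod 10)) mod 10 = 7.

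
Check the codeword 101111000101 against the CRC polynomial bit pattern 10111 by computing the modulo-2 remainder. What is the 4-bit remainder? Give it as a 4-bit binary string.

1110

Modulo-2 division of 101111000101 by 10111:
  pos 0: 10111 XOR 10111 = 00000
  pos 5: 10001 XOR 10111 = 00110
  pos 7: 11001 XOR 10111 = 01110
Remainder = 1110 (nonzero — an error is detected).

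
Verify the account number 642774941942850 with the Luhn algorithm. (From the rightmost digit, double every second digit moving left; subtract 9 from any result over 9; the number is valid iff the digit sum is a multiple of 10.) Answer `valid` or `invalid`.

valid

From the right, keep odd positions and double even positions (subtract 9 from any doubled value over 9):
  doubled (positions 2,4,...): 1 4 9 8 8 5 8 → sum 43
  kept (positions 1,3,...): 0 8 4 1 9 7 2 6 → sum 37
Total = 80.
80 mod 10 = 0, so the number is valid.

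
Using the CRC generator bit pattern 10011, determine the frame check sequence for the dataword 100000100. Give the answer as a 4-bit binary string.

0011

Append 4 zeros: 1000001000000. Divide by 10011 (XOR where the leading bit is 1):
  pos 0: 10000 XOR 10011 = 00011
  pos 3: 11010 XOR 10011 = 01001
  pos 4: 10010 XOR 10011 = 00001
  pos 8: 10000 XOR 10011 = 00011
Remainder (last 4 bits) = 0011. This is the CRC / FCS.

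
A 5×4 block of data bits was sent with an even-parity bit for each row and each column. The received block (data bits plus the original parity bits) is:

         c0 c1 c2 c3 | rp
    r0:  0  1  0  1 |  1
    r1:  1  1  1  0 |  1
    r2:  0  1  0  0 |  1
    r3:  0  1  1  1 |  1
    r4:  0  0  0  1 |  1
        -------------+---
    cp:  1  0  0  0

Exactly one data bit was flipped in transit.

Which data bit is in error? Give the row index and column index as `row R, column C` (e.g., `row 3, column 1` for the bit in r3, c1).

row 0, column 3

Recompute each row's even parity and compare to rp:
  r0: data parity 0, sent rp 1 → mismatch
  r1: data parity 1, sent rp 1 → ok
  r2: data parity 1, sent rp 1 → ok
  r3: data parity 1, sent rp 1 → ok
  r4: data parity 1, sent rp 1 → ok
Recompute each column's even parity and compare to cp:
  c0: data parity 1, sent cp 1 → ok
  c1: data parity 0, sent cp 0 → ok
  c2: data parity 0, sent cp 0 → ok
  c3: data parity 1, sent cp 0 → mismatch
Exactly one row (r0) and one column (c3) fail → the flipped bit is at their intersection.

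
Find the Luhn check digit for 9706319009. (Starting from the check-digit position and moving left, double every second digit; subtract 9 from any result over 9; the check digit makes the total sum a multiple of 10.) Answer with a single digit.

0

Partial digits right→left: 9 0 0 9 1 3 6 0 7 9
Double every second digit counting from the check-digit position (so the 1st, 3rd, 5th, ... of the partial from the right).
  doubled (with −9 where >9): 9 0 2 3 5 → sum 19
  kept as-is: 0 9 3 0 9 → sum 21
Total = 19 + 21 = 40.
Check digit = (10 − (40 mod 10)) mod 10 = 0.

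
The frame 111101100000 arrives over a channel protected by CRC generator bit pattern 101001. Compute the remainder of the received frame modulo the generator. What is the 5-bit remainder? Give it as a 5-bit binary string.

00000

Modulo-2 division of 111101100000 by 101001:
  pos 0: 111101 XOR 101001 = 010100
  pos 1: 101001 XOR 101001 = 000000
Remainder = 00000 (zero — the frame passes the CRC check).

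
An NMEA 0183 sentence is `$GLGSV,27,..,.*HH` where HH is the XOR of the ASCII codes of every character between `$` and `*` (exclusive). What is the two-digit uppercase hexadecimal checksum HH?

XOR the ASCII codes of the payload characters:
  'G' = 0x47 → acc = 0x47
  'L' = 0x4C → acc = 0x0B
  'G' = 0x47 → acc = 0x4C
  'S' = 0x53 → acc = 0x1F
  'V' = 0x56 → acc = 0x49
  ',' = 0x2C → acc = 0x65
  '2' = 0x32 → acc = 0x57
  '7' = 0x37 → acc = 0x60
  ',' = 0x2C → acc = 0x4C
  '.' = 0x2E → acc = 0x62
  '.' = 0x2E → acc = 0x4C
  ',' = 0x2C → acc = 0x60
  '.' = 0x2E → acc = 0x4E
Checksum = 0x4E.

4E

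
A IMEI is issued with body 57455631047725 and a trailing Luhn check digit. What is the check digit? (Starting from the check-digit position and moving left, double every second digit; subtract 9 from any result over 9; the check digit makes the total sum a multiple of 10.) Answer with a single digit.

Partial digits right→left: 5 2 7 7 4 0 1 3 6 5 5 4 7 5
Double every second digit counting from the check-digit position (so the 1st, 3rd, 5th, ... of the partial from the right).
  doubled (with −9 where >9): 1 5 8 2 3 1 5 → sum 25
  kept as-is: 2 7 0 3 5 4 5 → sum 26
Total = 25 + 26 = 51.
Check digit = (10 − (51 mod 10)) mod 10 = 9.

9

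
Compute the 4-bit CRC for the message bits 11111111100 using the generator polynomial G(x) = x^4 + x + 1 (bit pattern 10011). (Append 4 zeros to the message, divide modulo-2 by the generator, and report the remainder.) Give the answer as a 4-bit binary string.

Append 4 zeros: 111111111000000. Divide by 10011 (XOR where the leading bit is 1):
  pos 0: 11111 XOR 10011 = 01100
  pos 1: 11001 XOR 10011 = 01010
  pos 2: 10101 XOR 10011 = 00110
  pos 4: 11011 XOR 10011 = 01000
  pos 5: 10000 XOR 10011 = 00011
  pos 8: 11000 XOR 10011 = 01011
  pos 9: 10110 XOR 10011 = 00101
Remainder (last 4 bits) = 1010. This is the CRC / FCS.

1010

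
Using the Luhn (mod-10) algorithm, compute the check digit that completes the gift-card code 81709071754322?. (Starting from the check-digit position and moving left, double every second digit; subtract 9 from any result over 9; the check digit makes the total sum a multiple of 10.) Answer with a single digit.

1

Partial digits right→left: 2 2 3 4 5 7 1 7 0 9 0 7 1 8
Double every second digit counting from the check-digit position (so the 1st, 3rd, 5th, ... of the partial from the right).
  doubled (with −9 where >9): 4 6 1 2 0 0 2 → sum 15
  kept as-is: 2 4 7 7 9 7 8 → sum 44
Total = 15 + 44 = 59.
Check digit = (10 − (59 mod 10)) mod 10 = 1.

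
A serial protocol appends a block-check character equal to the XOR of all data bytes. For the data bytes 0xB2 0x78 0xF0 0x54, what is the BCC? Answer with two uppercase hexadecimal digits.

6E

XOR the bytes together:
  start with 0xB2
  0xB2 ⊕ 0x78 = 0xCA
  0xCA ⊕ 0xF0 = 0x3A
  0x3A ⊕ 0x54 = 0x6E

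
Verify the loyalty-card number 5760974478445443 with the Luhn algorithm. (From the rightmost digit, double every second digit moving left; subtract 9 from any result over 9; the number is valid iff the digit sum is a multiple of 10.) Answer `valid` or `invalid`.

From the right, keep odd positions and double even positions (subtract 9 from any doubled value over 9):
  doubled (positions 2,4,...): 8 1 8 5 8 9 3 1 → sum 43
  kept (positions 1,3,...): 3 4 4 8 4 7 0 7 → sum 37
Total = 80.
80 mod 10 = 0, so the number is valid.

valid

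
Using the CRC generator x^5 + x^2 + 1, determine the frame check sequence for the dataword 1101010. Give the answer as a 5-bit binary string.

Append 5 zeros: 110101000000. Divide by 100101 (XOR where the leading bit is 1):
  pos 0: 110101 XOR 100101 = 010000
  pos 1: 100000 XOR 100101 = 000101
  pos 4: 101000 XOR 100101 = 001101
  pos 6: 110100 XOR 100101 = 010001
Remainder (last 5 bits) = 10001. This is the CRC / FCS.

10001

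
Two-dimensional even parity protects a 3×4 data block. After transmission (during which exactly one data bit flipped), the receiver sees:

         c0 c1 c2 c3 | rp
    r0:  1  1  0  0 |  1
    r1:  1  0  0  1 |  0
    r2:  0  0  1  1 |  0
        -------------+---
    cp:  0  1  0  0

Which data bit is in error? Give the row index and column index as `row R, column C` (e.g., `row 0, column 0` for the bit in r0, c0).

Recompute each row's even parity and compare to rp:
  r0: data parity 0, sent rp 1 → mismatch
  r1: data parity 0, sent rp 0 → ok
  r2: data parity 0, sent rp 0 → ok
Recompute each column's even parity and compare to cp:
  c0: data parity 0, sent cp 0 → ok
  c1: data parity 1, sent cp 1 → ok
  c2: data parity 1, sent cp 0 → mismatch
  c3: data parity 0, sent cp 0 → ok
Exactly one row (r0) and one column (c2) fail → the flipped bit is at their intersection.

row 0, column 2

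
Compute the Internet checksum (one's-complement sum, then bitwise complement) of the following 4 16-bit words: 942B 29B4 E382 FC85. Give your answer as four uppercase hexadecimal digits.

6217

One's-complement addition (fold any carry out of bit 15 back into bit 0):
  0x942B + 0x29B4 = 0x0BDDF
  0xBDDF + 0xE382 = 0x1A161 → wrap carry → 0xA162
  0xA162 + 0xFC85 = 0x19DE7 → wrap carry → 0x9DE8
One's-complement sum = 0x9DE8.
Checksum = ~0x9DE8 & 0xFFFF = 0x6217.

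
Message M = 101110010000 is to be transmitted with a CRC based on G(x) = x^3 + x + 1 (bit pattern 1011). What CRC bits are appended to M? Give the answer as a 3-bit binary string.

Append 3 zeros: 101110010000000. Divide by 1011 (XOR where the leading bit is 1):
  pos 0: 1011 XOR 1011 = 0000
  pos 4: 1001 XOR 1011 = 0010
  pos 6: 1000 XOR 1011 = 0011
  pos 8: 1100 XOR 1011 = 0111
  pos 9: 1110 XOR 1011 = 0101
  pos 10: 1010 XOR 1011 = 0001
Remainder (last 3 bits) = 010. This is the CRC / FCS.

010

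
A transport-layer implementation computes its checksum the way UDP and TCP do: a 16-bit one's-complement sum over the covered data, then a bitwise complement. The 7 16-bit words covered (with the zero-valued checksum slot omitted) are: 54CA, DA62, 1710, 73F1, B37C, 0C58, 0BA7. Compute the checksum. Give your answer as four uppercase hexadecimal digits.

7A55

One's-complement addition (fold any carry out of bit 15 back into bit 0):
  0x54CA + 0xDA62 = 0x12F2C → wrap carry → 0x2F2D
  0x2F2D + 0x1710 = 0x0463D
  0x463D + 0x73F1 = 0x0BA2E
  0xBA2E + 0xB37C = 0x16DAA → wrap carry → 0x6DAB
  0x6DAB + 0x0C58 = 0x07A03
  0x7A03 + 0x0BA7 = 0x085AA
One's-complement sum = 0x85AA.
Checksum = ~0x85AA & 0xFFFF = 0x7A55.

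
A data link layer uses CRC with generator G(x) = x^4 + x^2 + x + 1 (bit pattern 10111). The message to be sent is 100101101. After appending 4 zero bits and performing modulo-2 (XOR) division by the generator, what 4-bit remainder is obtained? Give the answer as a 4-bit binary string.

0111

Append 4 zeros: 1001011010000. Divide by 10111 (XOR where the leading bit is 1):
  pos 0: 10010 XOR 10111 = 00101
  pos 2: 10111 XOR 10111 = 00000
  pos 8: 10000 XOR 10111 = 00111
Remainder (last 4 bits) = 0111. This is the CRC / FCS.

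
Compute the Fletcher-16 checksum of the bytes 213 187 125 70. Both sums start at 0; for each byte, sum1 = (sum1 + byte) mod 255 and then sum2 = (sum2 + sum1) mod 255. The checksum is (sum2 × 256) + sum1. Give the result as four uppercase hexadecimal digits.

CB55

Running sums (mod 255):
  after byte 0 (213): sum1=213, sum2=213
  after byte 1 (187): sum1=145, sum2=103
  after byte 2 (125): sum1=15, sum2=118
  after byte 3 (70): sum1=85, sum2=203
Checksum = sum2·256 + sum1 = 203·256 + 85 = 52053 = 0xCB55.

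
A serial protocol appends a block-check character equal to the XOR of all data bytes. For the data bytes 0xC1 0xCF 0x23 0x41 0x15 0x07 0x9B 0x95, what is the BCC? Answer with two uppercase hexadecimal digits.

70

XOR the bytes together:
  start with 0xC1
  0xC1 ⊕ 0xCF = 0x0E
  0x0E ⊕ 0x23 = 0x2D
  0x2D ⊕ 0x41 = 0x6C
  0x6C ⊕ 0x15 = 0x79
  0x79 ⊕ 0x07 = 0x7E
  0x7E ⊕ 0x9B = 0xE5
  0xE5 ⊕ 0x95 = 0x70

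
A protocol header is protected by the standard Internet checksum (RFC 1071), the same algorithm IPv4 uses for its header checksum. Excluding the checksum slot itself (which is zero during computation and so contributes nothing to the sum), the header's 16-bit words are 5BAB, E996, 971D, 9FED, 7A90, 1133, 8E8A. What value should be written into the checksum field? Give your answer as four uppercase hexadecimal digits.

6964

One's-complement addition (fold any carry out of bit 15 back into bit 0):
  0x5BAB + 0xE996 = 0x14541 → wrap carry → 0x4542
  0x4542 + 0x971D = 0x0DC5F
  0xDC5F + 0x9FED = 0x17C4C → wrap carry → 0x7C4D
  0x7C4D + 0x7A90 = 0x0F6DD
  0xF6DD + 0x1133 = 0x10810 → wrap carry → 0x0811
  0x0811 + 0x8E8A = 0x0969B
One's-complement sum = 0x969B.
Checksum = ~0x969B & 0xFFFF = 0x6964.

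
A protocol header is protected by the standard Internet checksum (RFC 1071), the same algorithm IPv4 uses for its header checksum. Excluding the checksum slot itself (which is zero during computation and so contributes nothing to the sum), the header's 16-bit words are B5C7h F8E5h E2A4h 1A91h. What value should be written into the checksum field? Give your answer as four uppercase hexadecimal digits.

541C

One's-complement addition (fold any carry out of bit 15 back into bit 0):
  0xB5C7 + 0xF8E5 = 0x1AEAC → wrap carry → 0xAEAD
  0xAEAD + 0xE2A4 = 0x19151 → wrap carry → 0x9152
  0x9152 + 0x1A91 = 0x0ABE3
One's-complement sum = 0xABE3.
Checksum = ~0xABE3 & 0xFFFF = 0x541C.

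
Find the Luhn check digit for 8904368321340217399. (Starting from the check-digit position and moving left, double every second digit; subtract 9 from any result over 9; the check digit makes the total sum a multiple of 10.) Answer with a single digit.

Partial digits right→left: 9 9 3 7 1 2 0 4 3 1 2 3 8 6 3 4 0 9 8
Double every second digit counting from the check-digit position (so the 1st, 3rd, 5th, ... of the partial from the right).
  doubled (with −9 where >9): 9 6 2 0 6 4 7 6 0 7 → sum 47
  kept as-is: 9 7 2 4 1 3 6 4 9 → sum 45
Total = 47 + 45 = 92.
Check digit = (10 − (92 mod 10)) mod 10 = 8.

8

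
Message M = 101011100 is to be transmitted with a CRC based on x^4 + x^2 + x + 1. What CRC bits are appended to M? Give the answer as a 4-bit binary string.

1110

Append 4 zeros: 1010111000000. Divide by 10111 (XOR where the leading bit is 1):
  pos 0: 10101 XOR 10111 = 00010
  pos 3: 10110 XOR 10111 = 00001
  pos 7: 10000 XOR 10111 = 00111
Remainder (last 4 bits) = 1110. This is the CRC / FCS.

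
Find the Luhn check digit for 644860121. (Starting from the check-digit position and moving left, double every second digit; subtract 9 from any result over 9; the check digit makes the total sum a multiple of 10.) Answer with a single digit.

8

Partial digits right→left: 1 2 1 0 6 8 4 4 6
Double every second digit counting from the check-digit position (so the 1st, 3rd, 5th, ... of the partial from the right).
  doubled (with −9 where >9): 2 2 3 8 3 → sum 18
  kept as-is: 2 0 8 4 → sum 14
Total = 18 + 14 = 32.
Check digit = (10 − (32 mod 10)) mod 10 = 8.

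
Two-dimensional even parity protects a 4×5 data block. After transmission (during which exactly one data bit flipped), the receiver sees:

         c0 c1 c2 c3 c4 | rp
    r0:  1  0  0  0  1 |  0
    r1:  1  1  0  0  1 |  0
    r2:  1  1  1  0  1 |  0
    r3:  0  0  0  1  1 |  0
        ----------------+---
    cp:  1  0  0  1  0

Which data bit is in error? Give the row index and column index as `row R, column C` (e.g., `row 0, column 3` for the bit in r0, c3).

row 1, column 2

Recompute each row's even parity and compare to rp:
  r0: data parity 0, sent rp 0 → ok
  r1: data parity 1, sent rp 0 → mismatch
  r2: data parity 0, sent rp 0 → ok
  r3: data parity 0, sent rp 0 → ok
Recompute each column's even parity and compare to cp:
  c0: data parity 1, sent cp 1 → ok
  c1: data parity 0, sent cp 0 → ok
  c2: data parity 1, sent cp 0 → mismatch
  c3: data parity 1, sent cp 1 → ok
  c4: data parity 0, sent cp 0 → ok
Exactly one row (r1) and one column (c2) fail → the flipped bit is at their intersection.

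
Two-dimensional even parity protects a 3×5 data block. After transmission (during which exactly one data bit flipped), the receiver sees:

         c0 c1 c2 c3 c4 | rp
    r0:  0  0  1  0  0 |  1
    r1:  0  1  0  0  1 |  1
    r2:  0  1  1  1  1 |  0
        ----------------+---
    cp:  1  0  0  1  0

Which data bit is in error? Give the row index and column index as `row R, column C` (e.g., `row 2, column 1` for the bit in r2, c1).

row 1, column 0

Recompute each row's even parity and compare to rp:
  r0: data parity 1, sent rp 1 → ok
  r1: data parity 0, sent rp 1 → mismatch
  r2: data parity 0, sent rp 0 → ok
Recompute each column's even parity and compare to cp:
  c0: data parity 0, sent cp 1 → mismatch
  c1: data parity 0, sent cp 0 → ok
  c2: data parity 0, sent cp 0 → ok
  c3: data parity 1, sent cp 1 → ok
  c4: data parity 0, sent cp 0 → ok
Exactly one row (r1) and one column (c0) fail → the flipped bit is at their intersection.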